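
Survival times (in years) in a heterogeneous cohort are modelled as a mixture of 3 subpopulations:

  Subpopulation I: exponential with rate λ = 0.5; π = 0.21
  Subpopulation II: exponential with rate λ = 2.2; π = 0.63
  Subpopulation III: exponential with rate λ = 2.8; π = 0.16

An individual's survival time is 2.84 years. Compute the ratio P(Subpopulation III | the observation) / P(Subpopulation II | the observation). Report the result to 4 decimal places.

Since P(k|x) ∝ π_k f_k(x), the posterior odds are π_i f_i(x) / (π_j f_j(x)).
Component likelihoods at x = 2.84 years:
  f_I = 0.5·e^(−0.5·2.84) = 0.5·e^(−1.4200) = 0.120857
  f_II = 2.2·e^(−2.2·2.84) = 2.2·e^(−6.2480) = 0.0042555
  f_III = 2.8·e^(−2.8·2.84) = 2.8·e^(−7.9520) = 0.000985481
Odds = (0.16/0.63) × (0.000985481/0.0042555) = 0.253968 × 0.231578 ≈ 0.0588

0.0588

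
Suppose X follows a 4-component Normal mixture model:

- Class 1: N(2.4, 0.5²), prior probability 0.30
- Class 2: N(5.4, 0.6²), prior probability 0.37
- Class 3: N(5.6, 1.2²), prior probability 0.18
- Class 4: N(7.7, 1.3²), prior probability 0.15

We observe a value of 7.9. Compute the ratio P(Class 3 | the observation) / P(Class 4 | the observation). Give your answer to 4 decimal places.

0.2096

Posterior odds = (π_i f_i(x)) / (π_j f_j(x)); the normalising sum cancels.
Evaluate each component's likelihood at the observed value:
  f_1 = 4.23764e-27
  f_2 = 0.000112938
  f_3 = 0.0529681
  f_4 = 0.303268
0.00953426 / 0.0454903 ≈ 0.2096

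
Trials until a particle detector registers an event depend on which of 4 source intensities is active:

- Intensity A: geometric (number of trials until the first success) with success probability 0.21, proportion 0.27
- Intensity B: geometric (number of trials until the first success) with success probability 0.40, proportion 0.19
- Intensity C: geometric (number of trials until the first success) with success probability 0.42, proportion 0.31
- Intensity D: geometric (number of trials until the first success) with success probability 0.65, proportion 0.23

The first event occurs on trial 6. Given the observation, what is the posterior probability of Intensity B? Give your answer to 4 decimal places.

0.1808

Posterior ∝ prior × likelihood, so P(k | x) ∝ π_k f_k(x); normalise over all components.
Evaluate each component's likelihood at the observed value:
  L_A = 0.21·(1−0.21)^5 = 0.21·0.307706 = 0.0646182
  L_B = 0.40·(1−0.40)^5 = 0.40·0.07776 = 0.031104
  L_C = 0.42·(1−0.42)^5 = 0.42·0.0656357 = 0.027567
  L_D = 0.65·(1−0.65)^5 = 0.65·0.00525219 = 0.00341392
Unnormalised posteriors:
  π_A·L_A = 0.27 × 0.0646182 = 0.0174469
  π_B·L_B = 0.19 × 0.031104 = 0.00590976
  π_C·L_C = 0.31 × 0.027567 = 0.00854577
  π_D·L_D = 0.23 × 0.00341392 = 0.000785202
Sum: 0.0174469 + 0.00590976 + 0.00854577 + 0.000785202 = 0.0326876
Responsibility of Intensity B: 0.00590976 / 0.0326876 ≈ 0.1808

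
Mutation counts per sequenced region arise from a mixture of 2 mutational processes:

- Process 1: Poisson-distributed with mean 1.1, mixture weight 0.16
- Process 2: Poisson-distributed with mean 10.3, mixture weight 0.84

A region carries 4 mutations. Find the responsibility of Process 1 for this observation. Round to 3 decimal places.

0.197

P(component k | x) = P(Z=k)·f_k(x) / marginal(x), where marginal(x) = Σ_j P(Z=j)·f_j(x).
Evaluate each component's likelihood at the observed value:
  p_1 = 0.0203065
  p_2 = 0.0157726
Unnormalised posteriors:
  P(Z=1)·p_1 = 0.16 × 0.0203065 = 0.00324904
  P(Z=2)·p_2 = 0.84 × 0.0157726 = 0.013249
Denominator: 0.00324904 + 0.013249 = 0.0164981
P(Process 1 | x) ≈ 0.197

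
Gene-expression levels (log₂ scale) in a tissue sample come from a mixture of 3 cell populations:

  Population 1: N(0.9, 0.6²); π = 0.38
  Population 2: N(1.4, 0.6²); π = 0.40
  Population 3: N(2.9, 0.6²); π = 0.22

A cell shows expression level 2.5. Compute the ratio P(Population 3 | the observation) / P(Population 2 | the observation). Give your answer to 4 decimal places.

2.3643

Since P(k|x) ∝ P(Z=k) f_k(x), the posterior odds are P(Z=i) f_i(x) / (P(Z=j) f_j(x)).
Evaluate each component's likelihood at the observed value:
  p_1 = 0.0189933
  p_2 = 0.123852
  p_3 = 0.532413
Odds = (0.22/0.40) × (0.532413/0.123852) = 0.55 × 4.29879 ≈ 2.3643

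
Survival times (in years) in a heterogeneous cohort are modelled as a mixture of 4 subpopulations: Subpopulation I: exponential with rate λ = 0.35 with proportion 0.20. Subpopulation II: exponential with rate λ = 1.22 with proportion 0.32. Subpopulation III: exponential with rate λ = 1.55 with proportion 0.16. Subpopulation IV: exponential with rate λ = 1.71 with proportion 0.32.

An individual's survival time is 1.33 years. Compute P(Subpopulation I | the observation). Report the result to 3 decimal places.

0.210

Apply Bayes' rule: the posterior for each component is proportional to its prior times its likelihood at x.
Evaluate each component's likelihood at the observed value:
  f_I = 0.219737
  f_II = 0.240809
  f_III = 0.197258
  f_IV = 0.175906
Multiply by the mixture weights:
  P(Z=I)·f_I = 0.20 × 0.219737 = 0.0439475
  P(Z=II)·f_II = 0.32 × 0.240809 = 0.077059
  P(Z=III)·f_III = 0.16 × 0.197258 = 0.0315612
  P(Z=IV)·f_IV = 0.32 × 0.175906 = 0.0562899
Sum: 0.0439475 + 0.077059 + 0.0315612 + 0.0562899 = 0.208858
So the posterior for Subpopulation I is 0.0439475 / 0.208858 ≈ 0.210.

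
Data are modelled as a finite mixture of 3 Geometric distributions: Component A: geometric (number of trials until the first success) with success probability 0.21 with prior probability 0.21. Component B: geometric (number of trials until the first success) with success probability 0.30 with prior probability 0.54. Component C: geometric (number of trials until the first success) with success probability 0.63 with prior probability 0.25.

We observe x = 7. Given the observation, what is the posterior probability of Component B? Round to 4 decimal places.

Posterior ∝ prior × likelihood, so P(k | x) ∝ π_k f_k(x); normalise over all components.
Geometric probabilities:
  f_A = 0.21·(1−0.21)^6 = 0.21·0.243087 = 0.0510484
  f_B = 0.30·(1−0.30)^6 = 0.30·0.117649 = 0.0352947
  f_C = 0.63·(1−0.63)^6 = 0.63·0.00256573 = 0.00161641
Multiply by the mixture weights:
  π_A·f_A = 0.21 × 0.0510484 = 0.0107202
  π_B·f_B = 0.54 × 0.0352947 = 0.0190591
  π_C·f_C = 0.25 × 0.00161641 = 0.000404102
Sum: 0.0107202 + 0.0190591 + 0.000404102 = 0.0301834
So the posterior for Component B is 0.0190591 / 0.0301834 ≈ 0.6314.

0.6314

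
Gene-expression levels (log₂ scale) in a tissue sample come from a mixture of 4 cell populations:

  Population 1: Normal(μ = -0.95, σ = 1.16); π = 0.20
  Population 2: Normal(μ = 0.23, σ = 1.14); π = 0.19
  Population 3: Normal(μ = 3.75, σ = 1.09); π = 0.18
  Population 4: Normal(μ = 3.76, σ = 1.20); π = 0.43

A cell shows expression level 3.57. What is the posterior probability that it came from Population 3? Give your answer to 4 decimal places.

0.3138

P(component k | x) = P(Z=k)·f_k(x) / marginal(x), where marginal(x) = Σ_j P(Z=j)·f_j(x).
Normal densities:
  f_1 = 0.000173572
  f_2 = 0.00478675
  f_3 = 0.361045
  f_4 = 0.328311
Prior × likelihood for each component:
  P(Z=1)·f_1 = 0.20 × 0.000173572 = 3.47145e-05
  P(Z=2)·f_2 = 0.19 × 0.00478675 = 0.000909483
  P(Z=3)·f_3 = 0.18 × 0.361045 = 0.0649882
  P(Z=4)·f_4 = 0.43 × 0.328311 = 0.141174
Evidence: 3.47145e-05 + 0.000909483 + 0.0649882 + 0.141174 = 0.207106
So the posterior for Population 3 is 0.0649882 / 0.207106 ≈ 0.3138.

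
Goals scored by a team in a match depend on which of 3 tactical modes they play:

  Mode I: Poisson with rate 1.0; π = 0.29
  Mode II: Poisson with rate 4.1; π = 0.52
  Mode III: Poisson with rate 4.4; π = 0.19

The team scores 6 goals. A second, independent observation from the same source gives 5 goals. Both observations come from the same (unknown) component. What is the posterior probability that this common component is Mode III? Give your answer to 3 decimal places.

0.304

P(component k | x) = P(Z=k)·f_k(x) / marginal(x), where marginal(x) = Σ_j P(Z=j)·f_j(x).
Since both observations come from the same component, the likelihood for component k is f_k(x₁)·f_k(x₂).
  L_I = [e^(−1.0)·1.0^6/6! = 0.000510944] × [0.00306566] = 1.56638e-06
  L_II = [e^(−4.1)·4.1^6/6! = 0.109336] × [0.160004] = 0.0174942
  L_III = [e^(−4.4)·4.4^6/6! = 0.123734] × [0.168728] = 0.0208773
Prior × likelihood for each component:
  P(Z=I)·L_I = 0.29 × 1.56638e-06 = 4.5425e-07
  P(Z=II)·L_II = 0.52 × 0.0174942 = 0.00909698
  P(Z=III)·L_III = 0.19 × 0.0208773 = 0.00396669
Evidence: 4.5425e-07 + 0.00909698 + 0.00396669 = 0.0130641
Responsibility of Mode III: 0.00396669 / 0.0130641 ≈ 0.304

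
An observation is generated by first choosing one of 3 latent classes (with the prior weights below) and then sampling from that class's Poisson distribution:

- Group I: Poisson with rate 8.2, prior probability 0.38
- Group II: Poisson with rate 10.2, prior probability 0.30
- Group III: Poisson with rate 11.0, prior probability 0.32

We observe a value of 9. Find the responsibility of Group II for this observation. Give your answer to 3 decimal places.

0.307

The responsibility of component k is π_k f_k(x) divided by Σ_j π_j f_j(x).
Poisson probabilities:
  p_I = 0.126866
  p_II = 0.122415
  p_III = 0.108526
Weight by the priors:
  π_I·p_I = 0.38 × 0.126866 = 0.0482093
  π_II·p_II = 0.30 × 0.122415 = 0.0367245
  π_III·p_III = 0.32 × 0.108526 = 0.0347282
Marginal: 0.0482093 + 0.0367245 + 0.0347282 = 0.119662
So the posterior for Group II is 0.0367245 / 0.119662 ≈ 0.307.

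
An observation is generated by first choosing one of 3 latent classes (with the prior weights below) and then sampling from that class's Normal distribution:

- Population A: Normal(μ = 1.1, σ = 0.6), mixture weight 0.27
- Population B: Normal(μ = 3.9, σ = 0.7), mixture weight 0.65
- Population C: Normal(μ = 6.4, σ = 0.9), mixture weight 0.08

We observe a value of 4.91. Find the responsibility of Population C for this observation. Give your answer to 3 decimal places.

0.064

Posterior ∝ prior × likelihood, so P(k | x) ∝ w_k f_k(x); normalise over all components.
Normal densities:
  p_A = 1.16638e-09
  p_B = 0.201255
  p_C = 0.112589
Prior × likelihood for each component:
  w_A·p_A = 0.27 × 1.16638e-09 = 3.14922e-10
  w_B·p_B = 0.65 × 0.201255 = 0.130816
  w_C·p_C = 0.08 × 0.112589 = 0.00900713
Denominator: 3.14922e-10 + 0.130816 + 0.00900713 = 0.139823
P(Population C | data) = 0.00900713 / 0.139823 ≈ 0.064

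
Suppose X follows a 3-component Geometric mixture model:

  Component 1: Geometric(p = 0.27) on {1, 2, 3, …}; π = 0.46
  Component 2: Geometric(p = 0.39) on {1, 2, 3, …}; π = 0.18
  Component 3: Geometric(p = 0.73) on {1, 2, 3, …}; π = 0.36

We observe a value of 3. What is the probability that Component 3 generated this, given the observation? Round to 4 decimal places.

Posterior ∝ prior × likelihood, so P(k | x) ∝ w_k f_k(x); normalise over all components.
Component likelihoods at x = 3:
  f_1 = 0.27·(1−0.27)^2 = 0.27·0.5329 = 0.143883
  f_2 = 0.39·(1−0.39)^2 = 0.39·0.3721 = 0.145119
  f_3 = 0.73·(1−0.73)^2 = 0.73·0.0729 = 0.053217
Multiply by the mixture weights:
  w_1·f_1 = 0.46 × 0.143883 = 0.0661862
  w_2·f_2 = 0.18 × 0.145119 = 0.0261214
  w_3·f_3 = 0.36 × 0.053217 = 0.0191581
Sum: 0.0661862 + 0.0261214 + 0.0191581 = 0.111466
Responsibility of Component 3: 0.0191581 / 0.111466 ≈ 0.1719

0.1719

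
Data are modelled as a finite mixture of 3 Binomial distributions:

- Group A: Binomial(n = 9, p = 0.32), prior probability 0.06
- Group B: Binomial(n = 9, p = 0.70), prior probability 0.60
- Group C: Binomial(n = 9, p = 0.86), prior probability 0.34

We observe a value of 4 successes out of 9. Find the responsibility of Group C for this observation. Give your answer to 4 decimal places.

0.0222

P(component k | x) = w_k·f_k(x) / marginal(x), where marginal(x) = Σ_j w_j·f_j(x).
Binomial probabilities:
  L_A = C(9,4)·0.32^4·0.68^5 = 126·0.0104858·0.145393 = 0.192095
  L_B = C(9,4)·0.70^4·0.30^5 = 126·0.2401·0.00243 = 0.0735138
  L_C = C(9,4)·0.86^4·0.14^5 = 126·0.547008·5.37824e-05 = 0.00370685
Prior × likelihood for each component:
  w_A·L_A = 0.06 × 0.192095 = 0.0115257
  w_B·L_B = 0.60 × 0.0735138 = 0.0441083
  w_C·L_C = 0.34 × 0.00370685 = 0.00126033
Denominator: 0.0115257 + 0.0441083 + 0.00126033 = 0.0568943
P(Group C | the observation) = 0.00126033 / 0.0568943 ≈ 0.0222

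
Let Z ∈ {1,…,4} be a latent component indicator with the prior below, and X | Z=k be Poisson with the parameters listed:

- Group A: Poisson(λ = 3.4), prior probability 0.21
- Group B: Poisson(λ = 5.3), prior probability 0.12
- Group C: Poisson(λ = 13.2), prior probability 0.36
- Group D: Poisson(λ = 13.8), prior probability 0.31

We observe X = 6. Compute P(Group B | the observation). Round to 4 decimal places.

Posterior ∝ prior × likelihood, so P(k | x) ∝ π_k f_k(x); normalise over all components.
Evaluate each component's likelihood at the observed value:
  L_A = 0.0716044
  L_B = 0.15366
  L_C = 0.0135964
  L_D = 0.00974267
Prior × likelihood for each component:
  π_A·L_A = 0.21 × 0.0716044 = 0.0150369
  π_B·L_B = 0.12 × 0.15366 = 0.0184392
  π_C·L_C = 0.36 × 0.0135964 = 0.0048947
  π_D·L_D = 0.31 × 0.00974267 = 0.00302023
Marginal: 0.0150369 + 0.0184392 + 0.0048947 + 0.00302023 = 0.0413911
P(Group B | the observation) = 0.0184392 / 0.0413911 ≈ 0.4455

0.4455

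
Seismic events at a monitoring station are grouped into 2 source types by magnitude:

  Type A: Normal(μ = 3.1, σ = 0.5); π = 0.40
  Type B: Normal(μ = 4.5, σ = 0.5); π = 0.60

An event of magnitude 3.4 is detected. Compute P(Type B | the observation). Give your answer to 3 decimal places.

0.138

By Bayes' theorem, P(k | x) = P(Z=k) f_k(x) / Σ_j P(Z=j) f_j(x).
Component likelihoods at x = 3.4:
  f_A = (1/(0.5·√(2π)))·exp(−(3.4−3.1)²/(2·0.5²)) = 0.797885·exp(-0.18000) = 0.666449
  f_B = (1/(0.5·√(2π)))·exp(−(3.4−4.5)²/(2·0.5²)) = 0.797885·exp(-2.42000) = 0.0709492
Prior × likelihood for each component:
  P(Z=A)·f_A = 0.40 × 0.666449 = 0.26658
  P(Z=B)·f_B = 0.60 × 0.0709492 = 0.0425695
Normaliser: 0.26658 + 0.0425695 = 0.309149
P(Type B | 3.4) ≈ 0.138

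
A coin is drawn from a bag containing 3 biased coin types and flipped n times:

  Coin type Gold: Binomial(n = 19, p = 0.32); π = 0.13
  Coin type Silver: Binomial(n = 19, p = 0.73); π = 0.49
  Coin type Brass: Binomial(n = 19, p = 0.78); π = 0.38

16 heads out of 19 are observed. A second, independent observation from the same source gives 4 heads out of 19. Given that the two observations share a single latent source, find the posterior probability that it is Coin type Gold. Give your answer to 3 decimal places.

By Bayes' theorem, P(k | x) = w_k f_k(x) / Σ_j w_j f_j(x).
Since both observations come from the same component, the likelihood for component k is f_k(x₁)·f_k(x₂).
  p_Gold = [3.68341e-06] × [0.124916] = 4.60116e-07
  p_Silver = [0.124045] × [3.25186e-06] = 4.03378e-07
  p_Brass = [0.193689] × [1.96382e-07] = 3.80371e-08
Unnormalised posteriors:
  w_Gold·p_Gold = 0.13 × 4.60116e-07 = 5.98151e-08
  w_Silver·p_Silver = 0.49 × 4.03378e-07 = 1.97655e-07
  w_Brass·p_Brass = 0.38 × 3.80371e-08 = 1.44541e-08
Denominator: 5.98151e-08 + 1.97655e-07 + 1.44541e-08 = 2.71925e-07
P(Coin type Gold | x₁, x₂) ≈ 0.220

0.220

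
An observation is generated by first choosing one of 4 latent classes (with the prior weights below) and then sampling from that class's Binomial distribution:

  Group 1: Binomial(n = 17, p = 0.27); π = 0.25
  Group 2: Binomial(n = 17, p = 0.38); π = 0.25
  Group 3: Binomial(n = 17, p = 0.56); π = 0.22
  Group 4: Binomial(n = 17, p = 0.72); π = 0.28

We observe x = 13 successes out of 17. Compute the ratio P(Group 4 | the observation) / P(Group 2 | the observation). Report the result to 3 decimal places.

188.981

Only the two components matter; the odds are (P(Z=i) f_i(x)) / (P(Z=j) f_j(x)).
Binomial probabilities:
  L_1 = 2.73903e-05
  L_2 = 0.00121152
  L_3 = 0.0475151
  L_4 = 0.204424
Odds = (0.28/0.25) × (0.204424/0.00121152) = 1.12 × 168.733 ≈ 188.981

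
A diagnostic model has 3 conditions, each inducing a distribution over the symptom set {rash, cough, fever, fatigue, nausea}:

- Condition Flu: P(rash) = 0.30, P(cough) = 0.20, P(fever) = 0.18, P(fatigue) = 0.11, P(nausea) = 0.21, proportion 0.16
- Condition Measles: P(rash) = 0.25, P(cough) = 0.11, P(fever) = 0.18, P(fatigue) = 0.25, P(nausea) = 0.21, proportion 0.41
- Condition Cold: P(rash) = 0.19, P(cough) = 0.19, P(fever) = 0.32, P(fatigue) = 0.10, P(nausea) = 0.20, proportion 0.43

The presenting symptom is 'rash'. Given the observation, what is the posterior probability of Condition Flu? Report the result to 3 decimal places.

P(component k | x) = π_k·f_k(x) / marginal(x), where marginal(x) = Σ_j π_j·f_j(x).
Evaluate each component's likelihood at the observed value:
  f_Flu = P(rash | comp) = 0.30
  f_Measles = P(rash | comp) = 0.25
  f_Cold = P(rash | comp) = 0.19
Prior × likelihood for each component:
  π_Flu·f_Flu = 0.16 × 0.3 = 0.048
  π_Measles·f_Measles = 0.41 × 0.25 = 0.1025
  π_Cold·f_Cold = 0.43 × 0.19 = 0.0817
Marginal: 0.048 + 0.1025 + 0.0817 = 0.2322
P(Condition Flu | 'rash') ≈ 0.207

0.207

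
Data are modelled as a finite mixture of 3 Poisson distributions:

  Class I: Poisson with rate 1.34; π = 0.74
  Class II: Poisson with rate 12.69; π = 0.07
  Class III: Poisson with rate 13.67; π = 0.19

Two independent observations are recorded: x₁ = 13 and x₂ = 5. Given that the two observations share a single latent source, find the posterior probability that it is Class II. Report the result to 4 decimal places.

0.4067

P(component k | x) = π_k·f_k(x) / marginal(x), where marginal(x) = Σ_j π_j·f_j(x).
Since both observations come from the same component, the likelihood for component k is f_k(x₁)·f_k(x₂).
  f_I = [1.88855e-09] × [0.00942732] = 1.78039e-11
  f_II = [0.109528] × [0.00845142] = 0.000925665
  f_III = [0.10812] × [0.00460104] = 0.000497463
Unnormalised posteriors:
  π_I·f_I = 0.74 × 1.78039e-11 = 1.31749e-11
  π_II·f_II = 0.07 × 0.000925665 = 6.47965e-05
  π_III·f_III = 0.19 × 0.000497463 = 9.45179e-05
Normaliser: 1.31749e-11 + 6.47965e-05 + 9.45179e-05 = 0.000159314
P(Class II | data) = 6.47965e-05 / 0.000159314 ≈ 0.4067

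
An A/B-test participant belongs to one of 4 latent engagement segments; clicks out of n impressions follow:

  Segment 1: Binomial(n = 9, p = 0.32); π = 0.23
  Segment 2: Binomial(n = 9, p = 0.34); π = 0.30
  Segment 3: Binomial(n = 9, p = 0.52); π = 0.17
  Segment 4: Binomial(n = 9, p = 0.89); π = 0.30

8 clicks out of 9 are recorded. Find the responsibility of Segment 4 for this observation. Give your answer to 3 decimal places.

0.964

Apply Bayes' rule: the posterior for each component is proportional to its prior times its likelihood at x.
Component likelihoods at x = 8 clicks out of 9:
  p_1 = C(9,8)·0.32^8·0.68^1 = 9·0.000109951·0.68 = 0.000672901
  p_2 = C(9,8)·0.34^8·0.66^1 = 9·0.000178579·0.66 = 0.00106076
  p_3 = C(9,8)·0.52^8·0.48^1 = 9·0.00534597·0.48 = 0.0230946
  p_4 = C(9,8)·0.89^8·0.11^1 = 9·0.393659·0.11 = 0.389722
Weight by the priors:
  π_1·p_1 = 0.23 × 0.000672901 = 0.000154767
  π_2·p_2 = 0.30 × 0.00106076 = 0.000318228
  π_3·p_3 = 0.17 × 0.0230946 = 0.00392608
  π_4·p_4 = 0.30 × 0.389722 = 0.116917
Marginal: 0.000154767 + 0.000318228 + 0.00392608 + 0.116917 = 0.121316
Responsibility of Segment 4: 0.116917 / 0.121316 ≈ 0.964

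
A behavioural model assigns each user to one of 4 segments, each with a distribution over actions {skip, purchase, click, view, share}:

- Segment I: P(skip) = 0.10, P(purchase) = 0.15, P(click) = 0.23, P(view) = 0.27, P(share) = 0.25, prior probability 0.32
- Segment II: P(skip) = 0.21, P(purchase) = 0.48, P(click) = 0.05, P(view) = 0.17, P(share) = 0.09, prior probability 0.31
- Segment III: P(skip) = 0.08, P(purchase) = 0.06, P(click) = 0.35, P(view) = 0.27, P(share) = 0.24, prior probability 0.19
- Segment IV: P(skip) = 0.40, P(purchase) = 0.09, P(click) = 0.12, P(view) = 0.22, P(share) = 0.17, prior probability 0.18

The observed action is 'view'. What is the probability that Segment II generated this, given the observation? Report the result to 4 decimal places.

0.2291

P(component k | x) = w_k·f_k(x) / marginal(x), where marginal(x) = Σ_j w_j·f_j(x).
Component likelihoods at x = 'view':
  f_I = P(view | comp) = 0.27
  f_II = P(view | comp) = 0.17
  f_III = P(view | comp) = 0.27
  f_IV = P(view | comp) = 0.22
Prior × likelihood for each component:
  w_I·f_I = 0.32 × 0.27 = 0.0864
  w_II·f_II = 0.31 × 0.17 = 0.0527
  w_III·f_III = 0.19 × 0.27 = 0.0513
  w_IV·f_IV = 0.18 × 0.22 = 0.0396
Marginal: 0.0864 + 0.0527 + 0.0513 + 0.0396 = 0.23
P(Segment II | data) ≈ 0.2291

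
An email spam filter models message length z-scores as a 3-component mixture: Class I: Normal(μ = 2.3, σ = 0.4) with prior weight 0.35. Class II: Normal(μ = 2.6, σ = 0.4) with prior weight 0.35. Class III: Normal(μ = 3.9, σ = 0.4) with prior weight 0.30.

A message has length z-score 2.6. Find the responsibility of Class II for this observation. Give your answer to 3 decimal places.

Apply Bayes' rule: the posterior for each component is proportional to its prior times its likelihood at x.
Normal densities:
  L_I = (1/(0.4·√(2π)))·exp(−(2.6−2.3)²/(2·0.4²)) = 0.997356·exp(-0.28125) = 0.752844
  L_II = (1/(0.4·√(2π)))·exp(−(2.6−2.6)²/(2·0.4²)) = 0.997356·exp(-0.00000) = 0.997356
  L_III = (1/(0.4·√(2π)))·exp(−(2.6−3.9)²/(2·0.4²)) = 0.997356·exp(-5.28125) = 0.00507262
Multiply by the mixture weights:
  w_I·L_I = 0.35 × 0.752844 = 0.263495
  w_II·L_II = 0.35 × 0.997356 = 0.349074
  w_III·L_III = 0.30 × 0.00507262 = 0.00152179
Marginal: 0.263495 + 0.349074 + 0.00152179 = 0.614092
Responsibility of Class II: 0.349074 / 0.614092 ≈ 0.568

0.568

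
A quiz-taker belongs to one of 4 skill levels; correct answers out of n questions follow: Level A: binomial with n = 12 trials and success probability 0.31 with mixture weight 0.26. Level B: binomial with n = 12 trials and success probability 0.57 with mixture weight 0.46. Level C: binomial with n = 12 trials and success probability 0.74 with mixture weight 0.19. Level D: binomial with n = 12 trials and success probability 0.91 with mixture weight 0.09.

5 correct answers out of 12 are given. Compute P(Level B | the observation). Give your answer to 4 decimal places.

0.5612

P(component k | x) = w_k·f_k(x) / marginal(x), where marginal(x) = Σ_j w_j·f_j(x).
Binomial probabilities:
  L_A = 0.168841
  L_B = 0.129532
  L_C = 0.0141155
  L_D = 2.3639e-05
Weight by the priors:
  w_A·L_A = 0.26 × 0.168841 = 0.0438986
  w_B·L_B = 0.46 × 0.129532 = 0.0595849
  w_C·L_C = 0.19 × 0.0141155 = 0.00268195
  w_D·L_D = 0.09 × 2.3639e-05 = 2.12751e-06
Marginal: 0.0438986 + 0.0595849 + 0.00268195 + 2.12751e-06 = 0.106168
P(Level B | x) ≈ 0.5612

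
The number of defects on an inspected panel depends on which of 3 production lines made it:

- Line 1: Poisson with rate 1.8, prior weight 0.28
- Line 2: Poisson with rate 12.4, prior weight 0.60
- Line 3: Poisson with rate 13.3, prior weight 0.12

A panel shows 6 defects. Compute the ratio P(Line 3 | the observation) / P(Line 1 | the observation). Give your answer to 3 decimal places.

0.706

The posterior odds equal the prior odds times the likelihood ratio: (w_i/w_j)·(f_i(x)/f_j(x)).
Poisson probabilities:
  p_1 = e^(−1.8)·1.8^6/6! = 0.00780859
  p_2 = e^(−12.4)·12.4^6/6! = 0.0207944
  p_3 = e^(−13.3)·13.3^6/6! = 0.0128724
Odds = (0.12/0.28) × (0.0128724/0.00780859) = 0.428571 × 1.6485 ≈ 0.706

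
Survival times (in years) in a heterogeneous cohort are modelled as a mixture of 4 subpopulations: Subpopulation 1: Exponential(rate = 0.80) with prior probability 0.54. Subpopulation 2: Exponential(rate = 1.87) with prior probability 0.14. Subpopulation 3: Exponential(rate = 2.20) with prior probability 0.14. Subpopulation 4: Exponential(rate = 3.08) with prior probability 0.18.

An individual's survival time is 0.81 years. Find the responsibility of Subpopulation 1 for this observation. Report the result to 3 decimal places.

Posterior ∝ prior × likelihood, so P(k | x) ∝ π_k f_k(x); normalise over all components.
Evaluate each component's likelihood at the observed value:
  p_1 = 0.80·e^(−0.80·0.81) = 0.80·e^(−0.6480) = 0.418473
  p_2 = 1.87·e^(−1.87·0.81) = 1.87·e^(−1.5147) = 0.411165
  p_3 = 2.20·e^(−2.20·0.81) = 2.20·e^(−1.7820) = 0.370263
  p_4 = 3.08·e^(−3.08·0.81) = 3.08·e^(−2.4948) = 0.25414
Multiply by the mixture weights:
  π_1·p_1 = 0.54 × 0.418473 = 0.225975
  π_2·p_2 = 0.14 × 0.411165 = 0.057563
  π_3·p_3 = 0.14 × 0.370263 = 0.0518368
  π_4·p_4 = 0.18 × 0.25414 = 0.0457452
Normaliser: 0.225975 + 0.057563 + 0.0518368 + 0.0457452 = 0.38112
P(Subpopulation 1 | 0.81 years) = 0.225975 / 0.38112 ≈ 0.593

0.593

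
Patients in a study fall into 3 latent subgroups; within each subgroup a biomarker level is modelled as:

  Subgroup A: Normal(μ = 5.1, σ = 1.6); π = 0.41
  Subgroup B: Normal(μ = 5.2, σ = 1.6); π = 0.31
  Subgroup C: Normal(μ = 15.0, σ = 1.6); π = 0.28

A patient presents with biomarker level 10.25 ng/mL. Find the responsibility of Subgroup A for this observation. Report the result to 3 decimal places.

0.294

P(component k | x) = P(Z=k)·f_k(x) / marginal(x), where marginal(x) = Σ_j P(Z=j)·f_j(x).
Normal densities:
  p_A = (1/(1.6·√(2π)))·exp(−(10.25−5.1)²/(2·1.6²)) = 0.249339·exp(-5.18018) = 0.00140303
  p_B = (1/(1.6·√(2π)))·exp(−(10.25−5.2)²/(2·1.6²)) = 0.249339·exp(-4.98096) = 0.00171233
  p_C = (1/(1.6·√(2π)))·exp(−(10.25−15.0)²/(2·1.6²)) = 0.249339·exp(-4.40674) = 0.00304066
Unnormalised posteriors:
  P(Z=A)·p_A = 0.41 × 0.00140303 = 0.000575244
  P(Z=B)·p_B = 0.31 × 0.00171233 = 0.000530823
  P(Z=C)·p_C = 0.28 × 0.00304066 = 0.000851385
Evidence: 0.000575244 + 0.000530823 + 0.000851385 = 0.00195745
Responsibility of Subgroup A: 0.000575244 / 0.00195745 ≈ 0.294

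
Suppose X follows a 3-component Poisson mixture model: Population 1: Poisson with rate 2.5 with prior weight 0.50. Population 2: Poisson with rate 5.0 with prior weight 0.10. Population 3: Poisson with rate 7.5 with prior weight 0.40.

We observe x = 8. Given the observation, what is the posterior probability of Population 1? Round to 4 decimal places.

Posterior ∝ prior × likelihood, so P(k | x) ∝ π_k f_k(x); normalise over all components.
Evaluate each component's likelihood at the observed value:
  L_1 = e^(−2.5)·2.5^8/8! = 0.00310644
  L_2 = e^(−5.0)·5.0^8/8! = 0.065278
  L_3 = e^(−7.5)·7.5^8/8! = 0.137329
Multiply by the mixture weights:
  π_1·L_1 = 0.50 × 0.00310644 = 0.00155322
  π_2·L_2 = 0.10 × 0.065278 = 0.0065278
  π_3·L_3 = 0.40 × 0.137329 = 0.0549314
Marginal: 0.00155322 + 0.0065278 + 0.0549314 = 0.0630125
P(Population 1 | x) = 0.00155322 / 0.0630125 ≈ 0.0246

0.0246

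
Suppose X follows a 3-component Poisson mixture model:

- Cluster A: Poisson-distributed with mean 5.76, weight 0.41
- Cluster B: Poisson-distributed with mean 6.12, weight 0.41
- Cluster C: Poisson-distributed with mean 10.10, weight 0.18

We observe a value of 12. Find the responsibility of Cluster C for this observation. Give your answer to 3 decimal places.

By Bayes' theorem, P(k | x) = w_k f_k(x) / Σ_j w_j f_j(x).
Component likelihoods at x = 12:
  f_A = e^(−5.76)·5.76^12/12! = 0.00877398
  f_B = e^(−6.12)·6.12^12/12! = 0.0126706
  f_C = e^(−10.10)·10.10^12/12! = 0.0966374
Multiply by the mixture weights:
  w_A·f_A = 0.41 × 0.00877398 = 0.00359733
  w_B·f_B = 0.41 × 0.0126706 = 0.00519495
  w_C·f_C = 0.18 × 0.0966374 = 0.0173947
Sum: 0.00359733 + 0.00519495 + 0.0173947 = 0.026187
Responsibility of Cluster C: 0.0173947 / 0.026187 ≈ 0.664

0.664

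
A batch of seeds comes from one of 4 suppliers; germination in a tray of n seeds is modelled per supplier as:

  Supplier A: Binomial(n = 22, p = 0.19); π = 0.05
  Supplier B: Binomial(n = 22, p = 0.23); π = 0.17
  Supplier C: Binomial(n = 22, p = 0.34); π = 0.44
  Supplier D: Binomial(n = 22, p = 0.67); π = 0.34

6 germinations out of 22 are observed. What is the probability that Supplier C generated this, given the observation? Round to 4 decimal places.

0.6542

The responsibility of component k is P(Z=k) f_k(x) divided by Σ_j P(Z=j) f_j(x).
Component likelihoods at x = 6 germinations out of 22:
  L_A = C(22,6)·0.19^6·0.81^16 = 74613·4.70459e-05·0.0343368 = 0.12053
  L_B = C(22,6)·0.23^6·0.77^16 = 74613·0.000148036·0.0152704 = 0.168668
  L_C = C(22,6)·0.34^6·0.66^16 = 74613·0.0015448·0.00129629 = 0.149414
  L_D = C(22,6)·0.67^6·0.33^16 = 74613·0.0904584·1.97799e-08 = 0.000133502
Unnormalised posteriors:
  P(Z=A)·L_A = 0.05 × 0.12053 = 0.00602652
  P(Z=B)·L_B = 0.17 × 0.168668 = 0.0286736
  P(Z=C)·L_C = 0.44 × 0.149414 = 0.0657421
  P(Z=D)·L_D = 0.34 × 0.000133502 = 4.53905e-05
Sum: 0.00602652 + 0.0286736 + 0.0657421 + 4.53905e-05 = 0.100488
Responsibility of Supplier C: 0.0657421 / 0.100488 ≈ 0.6542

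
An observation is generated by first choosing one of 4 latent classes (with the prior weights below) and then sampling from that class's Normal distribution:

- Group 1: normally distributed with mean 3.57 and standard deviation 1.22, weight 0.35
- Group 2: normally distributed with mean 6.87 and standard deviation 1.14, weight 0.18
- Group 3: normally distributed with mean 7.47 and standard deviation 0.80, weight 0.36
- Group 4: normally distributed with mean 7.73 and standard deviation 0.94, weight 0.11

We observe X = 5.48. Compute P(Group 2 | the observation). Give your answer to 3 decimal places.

0.403

P(component k | x) = π_k·f_k(x) / marginal(x), where marginal(x) = Σ_j π_j·f_j(x).
Normal densities:
  f_1 = (1/(1.22·√(2π)))·exp(−(5.48−3.57)²/(2·1.22²)) = 0.327002·exp(-1.22551) = 0.0960103
  f_2 = (1/(1.14·√(2π)))·exp(−(5.48−6.87)²/(2·1.14²)) = 0.349949·exp(-0.74334) = 0.166408
  f_3 = (1/(0.80·√(2π)))·exp(−(5.48−7.47)²/(2·0.80²)) = 0.498678·exp(-3.09383) = 0.0226041
  f_4 = (1/(0.94·√(2π)))·exp(−(5.48−7.73)²/(2·0.94²)) = 0.424407·exp(-2.86470) = 0.0241912
Unnormalised posteriors:
  π_1·f_1 = 0.35 × 0.0960103 = 0.0336036
  π_2·f_2 = 0.18 × 0.166408 = 0.0299535
  π_3·f_3 = 0.36 × 0.0226041 = 0.00813748
  π_4·f_4 = 0.11 × 0.0241912 = 0.00266104
Normaliser: 0.0336036 + 0.0299535 + 0.00813748 + 0.00266104 = 0.0743556
P(Group 2 | the observation) ≈ 0.403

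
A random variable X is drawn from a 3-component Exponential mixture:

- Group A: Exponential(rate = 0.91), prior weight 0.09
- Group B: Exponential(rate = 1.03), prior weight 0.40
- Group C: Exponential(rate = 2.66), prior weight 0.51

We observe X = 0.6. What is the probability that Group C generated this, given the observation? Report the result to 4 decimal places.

Apply Bayes' rule: the posterior for each component is proportional to its prior times its likelihood at x.
Component likelihoods at x = 0.6:
  L_A = 0.91·e^(−0.91·0.6) = 0.91·e^(−0.5460) = 0.527129
  L_B = 1.03·e^(−1.03·0.6) = 1.03·e^(−0.6180) = 0.555192
  L_C = 2.66·e^(−2.66·0.6) = 2.66·e^(−1.5960) = 0.539197
Multiply by the mixture weights:
  π_A·L_A = 0.09 × 0.527129 = 0.0474416
  π_B·L_B = 0.40 × 0.555192 = 0.222077
  π_C·L_C = 0.51 × 0.539197 = 0.274991
Normaliser: 0.0474416 + 0.222077 + 0.274991 = 0.544509
P(Group C | x) = 0.274991 / 0.544509 ≈ 0.5050

0.5050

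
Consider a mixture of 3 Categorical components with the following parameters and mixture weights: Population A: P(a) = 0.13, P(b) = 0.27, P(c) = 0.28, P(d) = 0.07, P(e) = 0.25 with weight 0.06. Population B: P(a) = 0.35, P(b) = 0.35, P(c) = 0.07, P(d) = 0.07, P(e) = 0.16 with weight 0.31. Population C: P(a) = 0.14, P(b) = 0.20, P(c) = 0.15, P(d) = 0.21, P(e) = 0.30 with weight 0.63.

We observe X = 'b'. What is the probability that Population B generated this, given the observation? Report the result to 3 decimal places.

P(component k | x) = π_k·f_k(x) / marginal(x), where marginal(x) = Σ_j π_j·f_j(x).
Evaluate each component's likelihood at the observed value:
  L_A = P(b | comp) = 0.27
  L_B = P(b | comp) = 0.35
  L_C = P(b | comp) = 0.20
Multiply by the mixture weights:
  π_A·L_A = 0.06 × 0.27 = 0.0162
  π_B·L_B = 0.31 × 0.35 = 0.1085
  π_C·L_C = 0.63 × 0.2 = 0.126
Marginal: 0.0162 + 0.1085 + 0.126 = 0.2507
So the posterior for Population B is 0.1085 / 0.2507 ≈ 0.433.

0.433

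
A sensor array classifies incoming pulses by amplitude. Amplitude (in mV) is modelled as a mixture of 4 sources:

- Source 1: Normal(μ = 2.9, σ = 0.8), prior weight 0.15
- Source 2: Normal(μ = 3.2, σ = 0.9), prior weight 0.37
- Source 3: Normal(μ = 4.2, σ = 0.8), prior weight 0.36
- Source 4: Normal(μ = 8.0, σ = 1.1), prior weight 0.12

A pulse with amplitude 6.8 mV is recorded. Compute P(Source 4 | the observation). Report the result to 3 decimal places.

By Bayes' theorem, P(k | x) = w_k f_k(x) / Σ_j w_j f_j(x).
Normal densities:
  L_1 = (1/(0.8·√(2π)))·exp(−(6.8−2.9)²/(2·0.8²)) = 0.498678·exp(-11.88281) = 3.44493e-06
  L_2 = (1/(0.9·√(2π)))·exp(−(6.8−3.2)²/(2·0.9²)) = 0.443269·exp(-8.00000) = 0.0001487
  L_3 = (1/(0.8·√(2π)))·exp(−(6.8−4.2)²/(2·0.8²)) = 0.498678·exp(-5.28125) = 0.00253631
  L_4 = (1/(1.1·√(2π)))·exp(−(6.8−8.0)²/(2·1.1²)) = 0.362675·exp(-0.59504) = 0.20003
Prior × likelihood for each component:
  w_1·L_1 = 0.15 × 3.44493e-06 = 5.16739e-07
  w_2·L_2 = 0.37 × 0.0001487 = 5.50191e-05
  w_3·L_3 = 0.36 × 0.00253631 = 0.000913072
  w_4·L_4 = 0.12 × 0.20003 = 0.0240035
Sum: 5.16739e-07 + 5.50191e-05 + 0.000913072 + 0.0240035 = 0.0249722
P(Source 4 | the observation) ≈ 0.961

0.961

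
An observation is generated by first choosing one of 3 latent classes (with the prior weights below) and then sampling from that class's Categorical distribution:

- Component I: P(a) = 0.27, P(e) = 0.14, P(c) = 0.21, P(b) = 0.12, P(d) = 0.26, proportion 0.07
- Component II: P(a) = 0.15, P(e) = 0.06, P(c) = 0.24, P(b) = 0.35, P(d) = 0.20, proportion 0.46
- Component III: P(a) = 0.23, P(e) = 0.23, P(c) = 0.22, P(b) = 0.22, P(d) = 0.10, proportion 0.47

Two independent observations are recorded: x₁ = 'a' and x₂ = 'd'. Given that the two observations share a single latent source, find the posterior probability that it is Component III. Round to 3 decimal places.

0.366

By Bayes' theorem, P(k | x) = P(Z=k) f_k(x) / Σ_j P(Z=j) f_j(x).
Since both observations come from the same component, the likelihood for component k is f_k(x₁)·f_k(x₂).
  f_I = [0.27] × [0.26] = 0.0702
  f_II = [0.15] × [0.2] = 0.03
  f_III = [0.23] × [0.1] = 0.023
Unnormalised posteriors:
  P(Z=I)·f_I = 0.07 × 0.0702 = 0.004914
  P(Z=II)·f_II = 0.46 × 0.03 = 0.0138
  P(Z=III)·f_III = 0.47 × 0.023 = 0.01081
Denominator: 0.004914 + 0.0138 + 0.01081 = 0.029524
P(Component III | data) = 0.01081 / 0.029524 ≈ 0.366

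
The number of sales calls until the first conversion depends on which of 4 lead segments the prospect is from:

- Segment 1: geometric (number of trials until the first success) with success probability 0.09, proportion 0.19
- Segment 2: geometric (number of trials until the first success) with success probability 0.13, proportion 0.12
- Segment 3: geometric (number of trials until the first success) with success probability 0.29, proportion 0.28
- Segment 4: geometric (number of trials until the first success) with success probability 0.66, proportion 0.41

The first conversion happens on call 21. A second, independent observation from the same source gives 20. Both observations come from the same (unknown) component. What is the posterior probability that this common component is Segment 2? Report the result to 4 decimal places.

0.1857

Apply Bayes' rule: the posterior for each component is proportional to its prior times its likelihood at x.
Since both observations come from the same component, the likelihood for component k is f_k(x₁)·f_k(x₂).
  p_1 = [0.013648] × [0.0149978] = 0.000204691
  p_2 = [0.00802285] × [0.00922166] = 7.3984e-05
  p_3 = [0.000307302] × [0.000432819] = 1.33006e-07
  p_4 = [2.81269e-10] × [8.27263e-10] = 2.32684e-19
Multiply by the mixture weights:
  π_1·p_1 = 0.19 × 0.000204691 = 3.88913e-05
  π_2·p_2 = 0.12 × 7.3984e-05 = 8.87807e-06
  π_3·p_3 = 0.28 × 1.33006e-07 = 3.72417e-08
  π_4·p_4 = 0.41 × 2.32684e-19 = 9.54002e-20
Marginal: 3.88913e-05 + 8.87807e-06 + 3.72417e-08 + 9.54002e-20 = 4.78067e-05
Responsibility of Segment 2: 8.87807e-06 / 4.78067e-05 ≈ 0.1857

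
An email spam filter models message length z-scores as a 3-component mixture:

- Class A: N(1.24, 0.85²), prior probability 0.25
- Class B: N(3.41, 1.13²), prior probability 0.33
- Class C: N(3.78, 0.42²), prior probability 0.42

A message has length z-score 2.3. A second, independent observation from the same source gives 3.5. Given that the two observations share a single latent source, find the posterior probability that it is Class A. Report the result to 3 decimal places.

0.028

Apply Bayes' rule: the posterior for each component is proportional to its prior times its likelihood at x.
Since both observations come from the same component, the likelihood for component k is f_k(x₁)·f_k(x₂).
  p_A = [(1/(0.85·√(2π)))·exp(−(2.3−1.24)²/(2·0.85²)) = 0.469344·exp(-0.77758) = 0.215672] × [0.01369] = 0.00295254
  p_B = [(1/(1.13·√(2π)))·exp(−(2.3−3.41)²/(2·1.13²)) = 0.353046·exp(-0.48246) = 0.217923] × [0.351928] = 0.0766932
  p_C = [(1/(0.42·√(2π)))·exp(−(2.3−3.78)²/(2·0.42²)) = 0.949863·exp(-6.20862) = 0.00191114] × [0.76059] = 0.0014536
Weight by the priors:
  π_A·p_A = 0.25 × 0.00295254 = 0.000738136
  π_B·p_B = 0.33 × 0.0766932 = 0.0253088
  π_C·p_C = 0.42 × 0.0014536 = 0.00061051
Evidence: 0.000738136 + 0.0253088 + 0.00061051 = 0.0266574
P(Class A | x) ≈ 0.028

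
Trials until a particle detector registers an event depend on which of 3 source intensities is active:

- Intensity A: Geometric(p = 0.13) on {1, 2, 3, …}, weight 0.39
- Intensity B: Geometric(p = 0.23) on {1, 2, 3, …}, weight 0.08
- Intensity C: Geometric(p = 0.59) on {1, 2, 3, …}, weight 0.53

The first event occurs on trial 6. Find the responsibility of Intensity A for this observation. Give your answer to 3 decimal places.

0.746

P(component k | x) = P(Z=k)·f_k(x) / marginal(x), where marginal(x) = Σ_j P(Z=j)·f_j(x).
Component likelihoods at x = 6:
  L_A = 0.0647947
  L_B = 0.062256
  L_C = 0.00683552
Prior × likelihood for each component:
  P(Z=A)·L_A = 0.39 × 0.0647947 = 0.0252699
  P(Z=B)·L_B = 0.08 × 0.062256 = 0.00498048
  P(Z=C)·L_C = 0.53 × 0.00683552 = 0.00362282
Marginal: 0.0252699 + 0.00498048 + 0.00362282 = 0.0338732
So the posterior for Intensity A is 0.0252699 / 0.0338732 ≈ 0.746.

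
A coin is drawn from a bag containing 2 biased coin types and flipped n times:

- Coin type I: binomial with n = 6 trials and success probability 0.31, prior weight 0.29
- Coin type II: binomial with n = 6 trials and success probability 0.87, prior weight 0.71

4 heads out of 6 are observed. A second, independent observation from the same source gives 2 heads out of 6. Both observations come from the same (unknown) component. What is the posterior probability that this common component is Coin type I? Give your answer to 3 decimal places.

0.949

The responsibility of component k is π_k f_k(x) divided by Σ_j π_j f_j(x).
Since both observations come from the same component, the likelihood for component k is f_k(x₁)·f_k(x₂).
  p_I = [0.0659533] × [0.326747] = 0.02155
  p_II = [0.14523] × [0.00324267] = 0.000470932
Multiply by the mixture weights:
  π_I·p_I = 0.29 × 0.02155 = 0.0062495
  π_II·p_II = 0.71 × 0.000470932 = 0.000334362
Sum: 0.0062495 + 0.000334362 = 0.00658386
P(Coin type I | data) ≈ 0.949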